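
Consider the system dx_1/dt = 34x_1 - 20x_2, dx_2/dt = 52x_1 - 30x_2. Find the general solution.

x_1(t) = -K_1e^(2t)sin(4t) - 2K_1e^(2t)cos(4t) - 2K_2e^(2t)sin(4t) + K_2e^(2t)cos(4t), x_2(t) = -2K_1e^(2t)sin(4t) - 3K_1e^(2t)cos(4t) - 3K_2e^(2t)sin(4t) + 2K_2e^(2t)cos(4t)

Coefficient matrix A = [[34, -20], [52, -30]].
Characteristic polynomial det(A - λI) = λ^2 - 4λ + 20 = 0.
Eigenvalues λ = 2 ± 4i (complex conjugate pair).
For λ=2+4i: an eigenvector is (-2,-3) - i(-1,-2) = (-2 + i, -3 + 2i).
A real fundamental pair from Re and Im of e^((2+4i)t)v: X_1 = e^(2t)(cos(4t)·(-2,-3) + sin(4t)·(-1,-2)), X_2 = e^(2t)(sin(4t)·(-2,-3) - cos(4t)·(-1,-2)).
General solution: K_1X_1 + K_2X_2.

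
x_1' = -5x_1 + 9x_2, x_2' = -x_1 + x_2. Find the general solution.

Coefficient matrix A = [[-5, 9], [-1, 1]].
Characteristic polynomial det(A - λI) = λ^2 + 4λ + 4 = 0.
Single eigenvalue λ = -2 with algebraic multiplicity 2.
Eigenvector v = (-3,-1); generalized eigenvector w with (A-λI)w=v is (1,0).
General solution: e^(-2t)[c_1·v + c_2·(t·v + w)].

x_1(t) = -3c_1e^(-2t) - 3c_2te^(-2t) + c_2e^(-2t), x_2(t) = -c_1e^(-2t) - c_2te^(-2t)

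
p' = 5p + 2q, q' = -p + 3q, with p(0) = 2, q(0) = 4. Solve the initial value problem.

p(t) = 10e^(4t)sin(t) + 2e^(4t)cos(t), q(t) = -6e^(4t)sin(t) + 4e^(4t)cos(t)

Coefficient matrix A = [[5, 2], [-1, 3]].
Characteristic polynomial det(A - λI) = λ^2 - 8λ + 17 = 0.
Eigenvalues λ = 4 ± i (complex conjugate pair).
For λ=4+i: an eigenvector is (1,0) - i(1,-1) = (1 - i, 0 + i).
A real fundamental pair from Re and Im of e^((4+i)t)v: X_1 = e^(4t)(cos(t)·(1,0) + sin(t)·(1,-1)), X_2 = e^(4t)(sin(t)·(1,0) - cos(t)·(1,-1)).
General solution: C_1X_1 + C_2X_2.
Applying p(0)=2, q(0)=4 gives C_1=6, C_2=4.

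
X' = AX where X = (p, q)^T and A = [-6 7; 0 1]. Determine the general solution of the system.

p(t) = -C_1e^(-6t) + C_2e^(t), q(t) = C_2e^(t)

Coefficient matrix A = [[-6, 7], [0, 1]].
Characteristic polynomial det(A - λI) = λ^2 + 5λ - 6 = 0.
Eigenvalues λ = -6, 1.
For λ=-6: (A-λI) row 1 is [0, 7], so an eigenvector is (-1, 0).
For λ=1: (A-λI) row 1 is [-7, 7], so an eigenvector is (1, 1).
General solution: C_1e^(-6t)(-1,0) + C_2e^(t)(1,1).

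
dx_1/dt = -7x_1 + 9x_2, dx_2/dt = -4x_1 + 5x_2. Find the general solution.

Coefficient matrix A = [[-7, 9], [-4, 5]].
Characteristic polynomial det(A - λI) = λ^2 + 2λ + 1 = 0.
Single eigenvalue λ = -1 with algebraic multiplicity 2.
Eigenvector v = (-3,-2); generalized eigenvector w with (A-λI)w=v is (-1,-1).
General solution: e^(-t)[C_1·v + C_2·(t·v + w)].

x_1(t) = -3C_1e^(-t) - 3C_2te^(-t) - C_2e^(-t), x_2(t) = -2C_1e^(-t) - 2C_2te^(-t) - C_2e^(-t)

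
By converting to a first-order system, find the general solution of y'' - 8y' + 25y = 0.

y(t) = K_1e^(4t)cos(3t) + K_2e^(4t)sin(3t)

Let x_1 = y, x_2 = y'. Then x_1' = x_2 and x_2' = -25x_1 + 8x_2.
A = [[0,1],[-25,8]]; det(A-λI) = λ^2 - 8λ + 25.
Eigenvalues λ = 4 ± 3i.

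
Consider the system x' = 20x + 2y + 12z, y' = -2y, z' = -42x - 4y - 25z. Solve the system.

x(t) = c_1e^(-2t) + c_2e^(-4t) + 4c_3e^(-t), y(t) = c_1e^(-2t), z(t) = -2c_1e^(-2t) - 2c_2e^(-4t) - 7c_3e^(-t)

Coefficient matrix A = [[20, 2, 12], [0, -2, 0], [-42, -4, -25]].
det(A - λI) = 0 gives eigenvalues λ = -2, -4, -1.
For λ=-2: eigenvector (1,1,-2).
For λ=-4: eigenvector (1,0,-2).
For λ=-1: eigenvector (4,0,-7).
General solution: c_1e^(-2t)(1,1,-2) + c_2e^(-4t)(1,0,-2) + c_3e^(-t)(4,0,-7).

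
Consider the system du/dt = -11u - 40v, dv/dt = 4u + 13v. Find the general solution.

u(t) = -C_1e^(t)sin(4t) - 3C_1e^(t)cos(4t) - 3C_2e^(t)sin(4t) + C_2e^(t)cos(4t), v(t) = C_1e^(t)cos(4t) + C_2e^(t)sin(4t)

Coefficient matrix A = [[-11, -40], [4, 13]].
Characteristic polynomial det(A - λI) = λ^2 - 2λ + 17 = 0.
Eigenvalues λ = 1 ± 4i (complex conjugate pair).
For λ=1+4i: an eigenvector is (-3,1) - i(-1,0) = (-3 + i, 1).
A real fundamental pair from Re and Im of e^((1+4i)t)v: X_1 = e^(t)(cos(4t)·(-3,1) + sin(4t)·(-1,0)), X_2 = e^(t)(sin(4t)·(-3,1) - cos(4t)·(-1,0)).
General solution: C_1X_1 + C_2X_2.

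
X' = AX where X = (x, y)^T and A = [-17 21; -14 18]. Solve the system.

Coefficient matrix A = [[-17, 21], [-14, 18]].
Characteristic polynomial det(A - λI) = λ^2 - λ - 12 = 0.
Eigenvalues λ = -3, 4.
For λ=-3: (A-λI) row 1 is [-14, 21], so an eigenvector is (3, 2).
For λ=4: (A-λI) row 1 is [-21, 21], so an eigenvector is (1, 1).
General solution: c_1e^(-3t)(3,2) + c_2e^(4t)(1,1).

x(t) = 3c_1e^(-3t) + c_2e^(4t), y(t) = 2c_1e^(-3t) + c_2e^(4t)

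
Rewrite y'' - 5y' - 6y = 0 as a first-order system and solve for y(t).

Let x_1 = y, x_2 = y'. Then x_1' = x_2 and x_2' = 6x_1 + 5x_2.
A = [[0,1],[6,5]]; det(A-λI) = λ^2 - 5λ - 6.
Eigenvalues λ = -1, 6 with eigenvectors (1,-1), (1,6).

y(t) = c_1e^(-t) + c_2e^(6t)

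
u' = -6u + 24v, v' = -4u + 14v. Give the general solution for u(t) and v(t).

Coefficient matrix A = [[-6, 24], [-4, 14]].
Characteristic polynomial det(A - λI) = λ^2 - 8λ + 12 = 0.
Eigenvalues λ = 2, 6.
For λ=2: (A-λI) row 1 is [-8, 24], so an eigenvector is (3, 1).
For λ=6: (A-λI) row 1 is [-12, 24], so an eigenvector is (-2, -1).
General solution: K_1e^(2t)(3,1) + K_2e^(6t)(-2,-1).

u(t) = 3K_1e^(2t) - 2K_2e^(6t), v(t) = K_1e^(2t) - K_2e^(6t)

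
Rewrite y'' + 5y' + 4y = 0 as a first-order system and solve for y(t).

Let x_1 = y, x_2 = y'. Then x_1' = x_2 and x_2' = -4x_1 - 5x_2.
A = [[0,1],[-4,-5]]; det(A-λI) = λ^2 + 5λ + 4.
Eigenvalues λ = -1, -4 with eigenvectors (1,-1), (1,-4).

y(t) = C_1e^(-t) + C_2e^(-4t)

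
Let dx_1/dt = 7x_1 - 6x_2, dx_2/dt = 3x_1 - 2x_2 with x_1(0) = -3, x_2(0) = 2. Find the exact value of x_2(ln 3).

A = [[7,-6],[3,-2]]; eigenvalues λ = 1, 4.
Eigenvectors: (1,1) for λ=1, (2,1) for λ=4.
From the initial condition, c_1 = 7, c_2 = -5.
x_2(ln 3) = (7)(3^1)(1) + (-5)(3^4)(1) = -384.

-384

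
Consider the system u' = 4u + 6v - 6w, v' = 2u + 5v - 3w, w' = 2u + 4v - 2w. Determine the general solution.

u(t) = -2C_1e^(t) + C_2e^(4t), v(t) = C_1e^(t) + C_2e^(4t) + C_3e^(2t), w(t) = C_2e^(4t) + C_3e^(2t)

Coefficient matrix A = [[4, 6, -6], [2, 5, -3], [2, 4, -2]].
det(A - λI) = 0 gives eigenvalues λ = 1, 4, 2.
For λ=1: eigenvector (-2,1,0).
For λ=4: eigenvector (1,1,1).
For λ=2: eigenvector (0,1,1).
General solution: C_1e^(t)(-2,1,0) + C_2e^(4t)(1,1,1) + C_3e^(2t)(0,1,1).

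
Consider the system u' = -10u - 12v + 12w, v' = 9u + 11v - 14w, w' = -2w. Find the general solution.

u(t) = 3C_1e^(-2t) - C_2e^(2t) + 4C_3e^(-t), v(t) = -C_1e^(-2t) + C_2e^(2t) - 3C_3e^(-t), w(t) = C_1e^(-2t)

Coefficient matrix A = [[-10, -12, 12], [9, 11, -14], [0, 0, -2]].
det(A - λI) = 0 gives eigenvalues λ = -2, 2, -1.
For λ=-2: eigenvector (3,-1,1).
For λ=2: eigenvector (-1,1,0).
For λ=-1: eigenvector (4,-3,0).
General solution: C_1e^(-2t)(3,-1,1) + C_2e^(2t)(-1,1,0) + C_3e^(-t)(4,-3,0).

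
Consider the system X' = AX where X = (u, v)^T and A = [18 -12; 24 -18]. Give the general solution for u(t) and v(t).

u(t) = c_1e^(-6t) + c_2e^(6t), v(t) = 2c_1e^(-6t) + c_2e^(6t)

Coefficient matrix A = [[18, -12], [24, -18]].
Characteristic polynomial det(A - λI) = λ^2 - 36 = 0.
Eigenvalues λ = -6, 6.
For λ=-6: (A-λI) row 1 is [24, -12], so an eigenvector is (1, 2).
For λ=6: (A-λI) row 1 is [12, -12], so an eigenvector is (1, 1).
General solution: c_1e^(-6t)(1,2) + c_2e^(6t)(1,1).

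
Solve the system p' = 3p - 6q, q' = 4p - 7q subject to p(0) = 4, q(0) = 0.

Coefficient matrix A = [[3, -6], [4, -7]].
Characteristic polynomial det(A - λI) = λ^2 + 4λ + 3 = 0.
Eigenvalues λ = -3, -1.
For λ=-3: (A-λI) row 1 is [6, -6], so an eigenvector is (-1, -1).
For λ=-1: (A-λI) row 1 is [4, -6], so an eigenvector is (3, 2).
General solution: C_1e^(-3t)(-1,-1) + C_2e^(-t)(3,2).
Applying p(0)=4, q(0)=0 gives C_1=8, C_2=4.

p(t) = 12e^(-t) - 8e^(-3t), q(t) = 8e^(-t) - 8e^(-3t)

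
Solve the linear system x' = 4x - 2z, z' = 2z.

x(t) = -c_1e^(4t) + c_2e^(2t), z(t) = c_2e^(2t)

Coefficient matrix A = [[4, -2], [0, 2]].
Characteristic polynomial det(A - λI) = λ^2 - 6λ + 8 = 0.
Eigenvalues λ = 4, 2.
For λ=4: (A-λI) row 1 is [0, -2], so an eigenvector is (-1, 0).
For λ=2: (A-λI) row 1 is [2, -2], so an eigenvector is (1, 1).
General solution: c_1e^(4t)(-1,0) + c_2e^(2t)(1,1).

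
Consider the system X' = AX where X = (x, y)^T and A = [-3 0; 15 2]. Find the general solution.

x(t) = C_2e^(-3t), y(t) = -C_1e^(2t) - 3C_2e^(-3t)

Coefficient matrix A = [[-3, 0], [15, 2]].
Characteristic polynomial det(A - λI) = λ^2 + λ - 6 = 0.
Eigenvalues λ = 2, -3.
For λ=2: (A-λI) row 1 is [-5, 0], so an eigenvector is (0, -1).
For λ=-3: (A-λI) row 2 is [15, 5], so an eigenvector is (1, -3).
General solution: C_1e^(2t)(0,-1) + C_2e^(-3t)(1,-3).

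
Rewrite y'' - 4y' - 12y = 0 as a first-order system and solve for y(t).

y(t) = c_1e^(6t) + c_2e^(-2t)

Let x_1 = y, x_2 = y'. Then x_1' = x_2 and x_2' = 12x_1 + 4x_2.
A = [[0,1],[12,4]]; det(A-λI) = λ^2 - 4λ - 12.
Eigenvalues λ = 6, -2 with eigenvectors (1,6), (1,-2).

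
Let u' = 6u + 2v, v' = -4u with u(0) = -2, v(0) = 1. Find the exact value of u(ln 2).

A = [[6,2],[-4,0]]; eigenvalues λ = 2, 4.
Eigenvectors: (-1,2) for λ=2, (1,-1) for λ=4.
From the initial condition, c_1 = -1, c_2 = -3.
u(ln 2) = (-1)(2^2)(-1) + (-3)(2^4)(1) = -44.

-44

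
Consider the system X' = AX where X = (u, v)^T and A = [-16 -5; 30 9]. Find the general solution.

Coefficient matrix A = [[-16, -5], [30, 9]].
Characteristic polynomial det(A - λI) = λ^2 + 7λ + 6 = 0.
Eigenvalues λ = -6, -1.
For λ=-6: (A-λI) row 1 is [-10, -5], so an eigenvector is (-1, 2).
For λ=-1: (A-λI) row 1 is [-15, -5], so an eigenvector is (1, -3).
General solution: C_1e^(-6t)(-1,2) + C_2e^(-t)(1,-3).

u(t) = -C_1e^(-6t) + C_2e^(-t), v(t) = 2C_1e^(-6t) - 3C_2e^(-t)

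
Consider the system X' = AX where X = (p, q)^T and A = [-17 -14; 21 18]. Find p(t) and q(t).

Coefficient matrix A = [[-17, -14], [21, 18]].
Characteristic polynomial det(A - λI) = λ^2 - λ - 12 = 0.
Eigenvalues λ = 4, -3.
For λ=4: (A-λI) row 1 is [-21, -14], so an eigenvector is (-2, 3).
For λ=-3: (A-λI) row 1 is [-14, -14], so an eigenvector is (-1, 1).
General solution: C_1e^(4t)(-2,3) + C_2e^(-3t)(-1,1).

p(t) = -2C_1e^(4t) - C_2e^(-3t), q(t) = 3C_1e^(4t) + C_2e^(-3t)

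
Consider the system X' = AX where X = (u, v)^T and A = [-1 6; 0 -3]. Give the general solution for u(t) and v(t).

u(t) = K_1e^(-t) + 3K_2e^(-3t), v(t) = -K_2e^(-3t)

Coefficient matrix A = [[-1, 6], [0, -3]].
Characteristic polynomial det(A - λI) = λ^2 + 4λ + 3 = 0.
Eigenvalues λ = -1, -3.
For λ=-1: (A-λI) row 1 is [0, 6], so an eigenvector is (1, 0).
For λ=-3: (A-λI) row 1 is [2, 6], so an eigenvector is (3, -1).
General solution: K_1e^(-t)(1,0) + K_2e^(-3t)(3,-1).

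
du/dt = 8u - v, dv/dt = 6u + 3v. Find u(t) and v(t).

Coefficient matrix A = [[8, -1], [6, 3]].
Characteristic polynomial det(A - λI) = λ^2 - 11λ + 30 = 0.
Eigenvalues λ = 5, 6.
For λ=5: (A-λI) row 1 is [3, -1], so an eigenvector is (-1, -3).
For λ=6: (A-λI) row 1 is [2, -1], so an eigenvector is (1, 2).
General solution: C_1e^(5t)(-1,-3) + C_2e^(6t)(1,2).

u(t) = -C_1e^(5t) + C_2e^(6t), v(t) = -3C_1e^(5t) + 2C_2e^(6t)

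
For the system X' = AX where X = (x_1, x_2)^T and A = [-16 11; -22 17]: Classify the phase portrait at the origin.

A = [[-16,11],[-22,17]]; det(A-λI) = λ^2 - λ - 30.
λ = -5, 6: opposite signs.

saddle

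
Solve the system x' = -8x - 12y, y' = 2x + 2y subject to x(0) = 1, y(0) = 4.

Coefficient matrix A = [[-8, -12], [2, 2]].
Characteristic polynomial det(A - λI) = λ^2 + 6λ + 8 = 0.
Eigenvalues λ = -4, -2.
For λ=-4: (A-λI) row 1 is [-4, -12], so an eigenvector is (-3, 1).
For λ=-2: (A-λI) row 1 is [-6, -12], so an eigenvector is (-2, 1).
General solution: C_1e^(-4t)(-3,1) + C_2e^(-2t)(-2,1).
Applying x(0)=1, y(0)=4 gives C_1=-9, C_2=13.

x(t) = -26e^(-2t) + 27e^(-4t), y(t) = 13e^(-2t) - 9e^(-4t)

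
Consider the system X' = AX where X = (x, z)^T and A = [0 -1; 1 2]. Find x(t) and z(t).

x(t) = -K_1e^(t) - K_2te^(t) - 2K_2e^(t), z(t) = K_1e^(t) + K_2te^(t) + 3K_2e^(t)

Coefficient matrix A = [[0, -1], [1, 2]].
Characteristic polynomial det(A - λI) = λ^2 - 2λ + 1 = 0.
Single eigenvalue λ = 1 with algebraic multiplicity 2.
Eigenvector v = (-1,1); generalized eigenvector w with (A-λI)w=v is (-2,3).
General solution: e^(t)[K_1·v + K_2·(t·v + w)].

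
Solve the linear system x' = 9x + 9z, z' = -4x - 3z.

Coefficient matrix A = [[9, 9], [-4, -3]].
Characteristic polynomial det(A - λI) = λ^2 - 6λ + 9 = 0.
Single eigenvalue λ = 3 with algebraic multiplicity 2.
Eigenvector v = (-3,2); generalized eigenvector w with (A-λI)w=v is (1,-1).
General solution: e^(3t)[c_1·v + c_2·(t·v + w)].

x(t) = -3c_1e^(3t) - 3c_2te^(3t) + c_2e^(3t), z(t) = 2c_1e^(3t) + 2c_2te^(3t) - c_2e^(3t)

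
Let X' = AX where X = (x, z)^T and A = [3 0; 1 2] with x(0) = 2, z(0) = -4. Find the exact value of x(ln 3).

54

A = [[3,0],[1,2]]; eigenvalues λ = 3, 2.
Eigenvectors: (1,1) for λ=3, (0,-1) for λ=2.
From the initial condition, c_1 = 2, c_2 = 6.
x(ln 3) = (2)(3^3)(1) + (6)(3^2)(0) = 54.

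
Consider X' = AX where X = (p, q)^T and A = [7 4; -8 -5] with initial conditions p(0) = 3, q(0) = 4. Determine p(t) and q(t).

p(t) = 10e^(3t) - 7e^(-t), q(t) = -10e^(3t) + 14e^(-t)

Coefficient matrix A = [[7, 4], [-8, -5]].
Characteristic polynomial det(A - λI) = λ^2 - 2λ - 3 = 0.
Eigenvalues λ = 3, -1.
For λ=3: (A-λI) row 1 is [4, 4], so an eigenvector is (1, -1).
For λ=-1: (A-λI) row 1 is [8, 4], so an eigenvector is (1, -2).
General solution: C_1e^(3t)(1,-1) + C_2e^(-t)(1,-2).
Applying p(0)=3, q(0)=4 gives C_1=10, C_2=-7.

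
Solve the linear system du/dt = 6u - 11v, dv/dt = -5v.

u(t) = C_1e^(-5t) - C_2e^(6t), v(t) = C_1e^(-5t)

Coefficient matrix A = [[6, -11], [0, -5]].
Characteristic polynomial det(A - λI) = λ^2 - λ - 30 = 0.
Eigenvalues λ = -5, 6.
For λ=-5: (A-λI) row 1 is [11, -11], so an eigenvector is (1, 1).
For λ=6: (A-λI) row 1 is [0, -11], so an eigenvector is (-1, 0).
General solution: C_1e^(-5t)(1,1) + C_2e^(6t)(-1,0).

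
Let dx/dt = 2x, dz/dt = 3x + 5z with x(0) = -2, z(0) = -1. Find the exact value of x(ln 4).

-32

A = [[2,0],[3,5]]; eigenvalues λ = 5, 2.
Eigenvectors: (0,1) for λ=5, (-1,1) for λ=2.
From the initial condition, c_1 = -3, c_2 = 2.
x(ln 4) = (-3)(4^5)(0) + (2)(4^2)(-1) = -32.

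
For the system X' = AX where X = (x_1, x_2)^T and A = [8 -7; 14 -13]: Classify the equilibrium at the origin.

saddle

A = [[8,-7],[14,-13]]; det(A-λI) = λ^2 + 5λ - 6.
λ = -6, 1: opposite signs.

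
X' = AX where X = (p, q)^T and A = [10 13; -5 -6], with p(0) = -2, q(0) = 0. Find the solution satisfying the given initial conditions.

Coefficient matrix A = [[10, 13], [-5, -6]].
Characteristic polynomial det(A - λI) = λ^2 - 4λ + 5 = 0.
Eigenvalues λ = 2 ± i (complex conjugate pair).
For λ=2+i: an eigenvector is (2,-1) - i(3,-2) = (2 - 3i, -1 + 2i).
A real fundamental pair from Re and Im of e^((2+i)t)v: X_1 = e^(2t)(cos(t)·(2,-1) + sin(t)·(3,-2)), X_2 = e^(2t)(sin(t)·(2,-1) - cos(t)·(3,-2)).
General solution: c_1X_1 + c_2X_2.
Applying p(0)=-2, q(0)=0 gives c_1=-4, c_2=-2.

p(t) = -16e^(2t)sin(t) - 2e^(2t)cos(t), q(t) = 10e^(2t)sin(t)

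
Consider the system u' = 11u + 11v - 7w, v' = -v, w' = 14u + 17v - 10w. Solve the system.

Coefficient matrix A = [[11, 11, -7], [0, -1, 0], [14, 17, -10]].
det(A - λI) = 0 gives eigenvalues λ = 4, -1, -3.
For λ=4: eigenvector (1,0,1).
For λ=-1: eigenvector (2,1,5).
For λ=-3: eigenvector (1,0,2).
General solution: c_1e^(4t)(1,0,1) + c_2e^(-t)(2,1,5) + c_3e^(-3t)(1,0,2).

u(t) = c_1e^(4t) + 2c_2e^(-t) + c_3e^(-3t), v(t) = c_2e^(-t), w(t) = c_1e^(4t) + 5c_2e^(-t) + 2c_3e^(-3t)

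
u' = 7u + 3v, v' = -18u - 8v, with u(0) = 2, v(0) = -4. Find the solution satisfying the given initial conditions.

Coefficient matrix A = [[7, 3], [-18, -8]].
Characteristic polynomial det(A - λI) = λ^2 + λ - 2 = 0.
Eigenvalues λ = -2, 1.
For λ=-2: (A-λI) row 1 is [9, 3], so an eigenvector is (-1, 3).
For λ=1: (A-λI) row 1 is [6, 3], so an eigenvector is (1, -2).
General solution: K_1e^(-2t)(-1,3) + K_2e^(t)(1,-2).
Applying u(0)=2, v(0)=-4 gives K_1=0, K_2=2.

u(t) = 2e^(t), v(t) = -4e^(t)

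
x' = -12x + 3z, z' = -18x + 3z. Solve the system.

Coefficient matrix A = [[-12, 3], [-18, 3]].
Characteristic polynomial det(A - λI) = λ^2 + 9λ + 18 = 0.
Eigenvalues λ = -3, -6.
For λ=-3: (A-λI) row 1 is [-9, 3], so an eigenvector is (1, 3).
For λ=-6: (A-λI) row 1 is [-6, 3], so an eigenvector is (1, 2).
General solution: C_1e^(-3t)(1,3) + C_2e^(-6t)(1,2).

x(t) = C_1e^(-3t) + C_2e^(-6t), z(t) = 3C_1e^(-3t) + 2C_2e^(-6t)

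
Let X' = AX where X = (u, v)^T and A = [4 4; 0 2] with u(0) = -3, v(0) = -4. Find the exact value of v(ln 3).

A = [[4,4],[0,2]]; eigenvalues λ = 2, 4.
Eigenvectors: (2,-1) for λ=2, (-1,0) for λ=4.
From the initial condition, c_1 = 4, c_2 = 11.
v(ln 3) = (4)(3^2)(-1) + (11)(3^4)(0) = -36.

-36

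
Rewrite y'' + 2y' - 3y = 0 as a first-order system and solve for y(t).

y(t) = K_1e^(-3t) + K_2e^(t)

Let x_1 = y, x_2 = y'. Then x_1' = x_2 and x_2' = 3x_1 - 2x_2.
A = [[0,1],[3,-2]]; det(A-λI) = λ^2 + 2λ - 3.
Eigenvalues λ = -3, 1 with eigenvectors (1,-3), (1,1).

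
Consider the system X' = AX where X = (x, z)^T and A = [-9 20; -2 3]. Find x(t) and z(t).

x(t) = 3c_1e^(-3t)sin(2t) - c_1e^(-3t)cos(2t) - c_2e^(-3t)sin(2t) - 3c_2e^(-3t)cos(2t), z(t) = c_1e^(-3t)sin(2t) - c_2e^(-3t)cos(2t)

Coefficient matrix A = [[-9, 20], [-2, 3]].
Characteristic polynomial det(A - λI) = λ^2 + 6λ + 13 = 0.
Eigenvalues λ = -3 ± 2i (complex conjugate pair).
For λ=-3+2i: an eigenvector is (-1,0) - i(3,1) = (-1 - 3i, 0 - i).
A real fundamental pair from Re and Im of e^((-3+2i)t)v: X_1 = e^(-3t)(cos(2t)·(-1,0) + sin(2t)·(3,1)), X_2 = e^(-3t)(sin(2t)·(-1,0) - cos(2t)·(3,1)).
General solution: c_1X_1 + c_2X_2.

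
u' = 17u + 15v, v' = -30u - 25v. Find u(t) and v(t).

Coefficient matrix A = [[17, 15], [-30, -25]].
Characteristic polynomial det(A - λI) = λ^2 + 8λ + 25 = 0.
Eigenvalues λ = -4 ± 3i (complex conjugate pair).
For λ=-4+3i: an eigenvector is (-1,1) - i(-2,3) = (-1 + 2i, 1 - 3i).
A real fundamental pair from Re and Im of e^((-4+3i)t)v: X_1 = e^(-4t)(cos(3t)·(-1,1) + sin(3t)·(-2,3)), X_2 = e^(-4t)(sin(3t)·(-1,1) - cos(3t)·(-2,3)).
General solution: K_1X_1 + K_2X_2.

u(t) = -2K_1e^(-4t)sin(3t) - K_1e^(-4t)cos(3t) - K_2e^(-4t)sin(3t) + 2K_2e^(-4t)cos(3t), v(t) = 3K_1e^(-4t)sin(3t) + K_1e^(-4t)cos(3t) + K_2e^(-4t)sin(3t) - 3K_2e^(-4t)cos(3t)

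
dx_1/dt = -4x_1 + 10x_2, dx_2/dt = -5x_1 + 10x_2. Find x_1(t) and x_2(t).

Coefficient matrix A = [[-4, 10], [-5, 10]].
Characteristic polynomial det(A - λI) = λ^2 - 6λ + 10 = 0.
Eigenvalues λ = 3 ± i (complex conjugate pair).
For λ=3+i: an eigenvector is (1,1) - i(3,2) = (1 - 3i, 1 - 2i).
A real fundamental pair from Re and Im of e^((3+i)t)v: X_1 = e^(3t)(cos(t)·(1,1) + sin(t)·(3,2)), X_2 = e^(3t)(sin(t)·(1,1) - cos(t)·(3,2)).
General solution: C_1X_1 + C_2X_2.

x_1(t) = 3C_1e^(3t)sin(t) + C_1e^(3t)cos(t) + C_2e^(3t)sin(t) - 3C_2e^(3t)cos(t), x_2(t) = 2C_1e^(3t)sin(t) + C_1e^(3t)cos(t) + C_2e^(3t)sin(t) - 2C_2e^(3t)cos(t)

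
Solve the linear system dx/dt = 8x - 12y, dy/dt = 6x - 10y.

Coefficient matrix A = [[8, -12], [6, -10]].
Characteristic polynomial det(A - λI) = λ^2 + 2λ - 8 = 0.
Eigenvalues λ = -4, 2.
For λ=-4: (A-λI) row 1 is [12, -12], so an eigenvector is (-1, -1).
For λ=2: (A-λI) row 1 is [6, -12], so an eigenvector is (2, 1).
General solution: K_1e^(-4t)(-1,-1) + K_2e^(2t)(2,1).

x(t) = -K_1e^(-4t) + 2K_2e^(2t), y(t) = -K_1e^(-4t) + K_2e^(2t)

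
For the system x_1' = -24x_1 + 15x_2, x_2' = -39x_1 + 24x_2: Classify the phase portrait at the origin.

center

A = [[-24,15],[-39,24]]; det(A-λI) = λ^2 + 9.
λ = 0 ± 3i: zero real part.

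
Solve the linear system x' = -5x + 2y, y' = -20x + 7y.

Coefficient matrix A = [[-5, 2], [-20, 7]].
Characteristic polynomial det(A - λI) = λ^2 - 2λ + 5 = 0.
Eigenvalues λ = 1 ± 2i (complex conjugate pair).
For λ=1+2i: an eigenvector is (0,1) - i(1,3) = (0 - i, 1 - 3i).
A real fundamental pair from Re and Im of e^((1+2i)t)v: X_1 = e^(t)(cos(2t)·(0,1) + sin(2t)·(1,3)), X_2 = e^(t)(sin(2t)·(0,1) - cos(2t)·(1,3)).
General solution: C_1X_1 + C_2X_2.

x(t) = C_1e^(t)sin(2t) - C_2e^(t)cos(2t), y(t) = 3C_1e^(t)sin(2t) + C_1e^(t)cos(2t) + C_2e^(t)sin(2t) - 3C_2e^(t)cos(2t)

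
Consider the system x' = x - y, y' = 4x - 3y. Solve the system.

Coefficient matrix A = [[1, -1], [4, -3]].
Characteristic polynomial det(A - λI) = λ^2 + 2λ + 1 = 0.
Single eigenvalue λ = -1 with algebraic multiplicity 2.
Eigenvector v = (1,2); generalized eigenvector w with (A-λI)w=v is (0,-1).
General solution: e^(-t)[K_1·v + K_2·(t·v + w)].

x(t) = K_1e^(-t) + K_2te^(-t), y(t) = 2K_1e^(-t) + 2K_2te^(-t) - K_2e^(-t)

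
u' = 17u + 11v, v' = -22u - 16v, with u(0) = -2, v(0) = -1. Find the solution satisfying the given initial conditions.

Coefficient matrix A = [[17, 11], [-22, -16]].
Characteristic polynomial det(A - λI) = λ^2 - λ - 30 = 0.
Eigenvalues λ = 6, -5.
For λ=6: (A-λI) row 1 is [11, 11], so an eigenvector is (-1, 1).
For λ=-5: (A-λI) row 1 is [22, 11], so an eigenvector is (1, -2).
General solution: c_1e^(6t)(-1,1) + c_2e^(-5t)(1,-2).
Applying u(0)=-2, v(0)=-1 gives c_1=5, c_2=3.

u(t) = -5e^(6t) + 3e^(-5t), v(t) = 5e^(6t) - 6e^(-5t)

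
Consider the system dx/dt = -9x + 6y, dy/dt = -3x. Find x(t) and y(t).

x(t) = C_1e^(-3t) - 2C_2e^(-6t), y(t) = C_1e^(-3t) - C_2e^(-6t)

Coefficient matrix A = [[-9, 6], [-3, 0]].
Characteristic polynomial det(A - λI) = λ^2 + 9λ + 18 = 0.
Eigenvalues λ = -3, -6.
For λ=-3: (A-λI) row 1 is [-6, 6], so an eigenvector is (1, 1).
For λ=-6: (A-λI) row 1 is [-3, 6], so an eigenvector is (-2, -1).
General solution: C_1e^(-3t)(1,1) + C_2e^(-6t)(-2,-1).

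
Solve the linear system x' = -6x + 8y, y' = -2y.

x(t) = 2K_1e^(-2t) + K_2e^(-6t), y(t) = K_1e^(-2t)

Coefficient matrix A = [[-6, 8], [0, -2]].
Characteristic polynomial det(A - λI) = λ^2 + 8λ + 12 = 0.
Eigenvalues λ = -2, -6.
For λ=-2: (A-λI) row 1 is [-4, 8], so an eigenvector is (2, 1).
For λ=-6: (A-λI) row 1 is [0, 8], so an eigenvector is (1, 0).
General solution: K_1e^(-2t)(2,1) + K_2e^(-6t)(1,0).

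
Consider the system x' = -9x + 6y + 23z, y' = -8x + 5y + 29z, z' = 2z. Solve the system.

x(t) = c_1e^(-3t) + 3c_2e^(-t) + 7c_3e^(2t), y(t) = c_1e^(-3t) + 4c_2e^(-t) + 9c_3e^(2t), z(t) = c_3e^(2t)

Coefficient matrix A = [[-9, 6, 23], [-8, 5, 29], [0, 0, 2]].
det(A - λI) = 0 gives eigenvalues λ = -3, -1, 2.
For λ=-3: eigenvector (1,1,0).
For λ=-1: eigenvector (3,4,0).
For λ=2: eigenvector (7,9,1).
General solution: c_1e^(-3t)(1,1,0) + c_2e^(-t)(3,4,0) + c_3e^(2t)(7,9,1).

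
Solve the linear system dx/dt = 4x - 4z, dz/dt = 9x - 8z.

x(t) = 2K_1e^(-2t) + 2K_2te^(-2t) + K_2e^(-2t), z(t) = 3K_1e^(-2t) + 3K_2te^(-2t) + K_2e^(-2t)

Coefficient matrix A = [[4, -4], [9, -8]].
Characteristic polynomial det(A - λI) = λ^2 + 4λ + 4 = 0.
Single eigenvalue λ = -2 with algebraic multiplicity 2.
Eigenvector v = (2,3); generalized eigenvector w with (A-λI)w=v is (1,1).
General solution: e^(-2t)[K_1·v + K_2·(t·v + w)].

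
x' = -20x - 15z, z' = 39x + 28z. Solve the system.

Coefficient matrix A = [[-20, -15], [39, 28]].
Characteristic polynomial det(A - λI) = λ^2 - 8λ + 25 = 0.
Eigenvalues λ = 4 ± 3i (complex conjugate pair).
For λ=4+3i: an eigenvector is (2,-3) - i(-1,2) = (2 + i, -3 - 2i).
A real fundamental pair from Re and Im of e^((4+3i)t)v: X_1 = e^(4t)(cos(3t)·(2,-3) + sin(3t)·(-1,2)), X_2 = e^(4t)(sin(3t)·(2,-3) - cos(3t)·(-1,2)).
General solution: C_1X_1 + C_2X_2.

x(t) = -C_1e^(4t)sin(3t) + 2C_1e^(4t)cos(3t) + 2C_2e^(4t)sin(3t) + C_2e^(4t)cos(3t), z(t) = 2C_1e^(4t)sin(3t) - 3C_1e^(4t)cos(3t) - 3C_2e^(4t)sin(3t) - 2C_2e^(4t)cos(3t)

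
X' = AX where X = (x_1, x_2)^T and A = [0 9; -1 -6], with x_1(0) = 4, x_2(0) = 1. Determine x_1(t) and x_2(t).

x_1(t) = 21te^(-3t) + 4e^(-3t), x_2(t) = -7te^(-3t) + e^(-3t)

Coefficient matrix A = [[0, 9], [-1, -6]].
Characteristic polynomial det(A - λI) = λ^2 + 6λ + 9 = 0.
Single eigenvalue λ = -3 with algebraic multiplicity 2.
Eigenvector v = (3,-1); generalized eigenvector w with (A-λI)w=v is (-2,1).
General solution: e^(-3t)[K_1·v + K_2·(t·v + w)].
Applying x_1(0)=4, x_2(0)=1 gives K_1=6, K_2=7.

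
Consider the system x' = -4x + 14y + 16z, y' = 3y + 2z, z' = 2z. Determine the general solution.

x(t) = C_1e^(-4t) + 2C_2e^(3t) - 2C_3e^(2t), y(t) = C_2e^(3t) - 2C_3e^(2t), z(t) = C_3e^(2t)

Coefficient matrix A = [[-4, 14, 16], [0, 3, 2], [0, 0, 2]].
det(A - λI) = 0 gives eigenvalues λ = -4, 3, 2.
For λ=-4: eigenvector (1,0,0).
For λ=3: eigenvector (2,1,0).
For λ=2: eigenvector (-2,-2,1).
General solution: C_1e^(-4t)(1,0,0) + C_2e^(3t)(2,1,0) + C_3e^(2t)(-2,-2,1).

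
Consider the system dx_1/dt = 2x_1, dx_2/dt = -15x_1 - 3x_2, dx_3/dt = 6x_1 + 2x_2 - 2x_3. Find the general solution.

x_1(t) = C_1e^(2t), x_2(t) = -3C_1e^(2t) + C_2e^(-3t), x_3(t) = -2C_2e^(-3t) + C_3e^(-2t)

Coefficient matrix A = [[2, 0, 0], [-15, -3, 0], [6, 2, -2]].
det(A - λI) = 0 gives eigenvalues λ = 2, -3, -2.
For λ=2: eigenvector (1,-3,0).
For λ=-3: eigenvector (0,1,-2).
For λ=-2: eigenvector (0,0,1).
General solution: C_1e^(2t)(1,-3,0) + C_2e^(-3t)(0,1,-2) + C_3e^(-2t)(0,0,1).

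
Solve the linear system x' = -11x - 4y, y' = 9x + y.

x(t) = 2C_1e^(-5t) + 2C_2te^(-5t) + C_2e^(-5t), y(t) = -3C_1e^(-5t) - 3C_2te^(-5t) - 2C_2e^(-5t)

Coefficient matrix A = [[-11, -4], [9, 1]].
Characteristic polynomial det(A - λI) = λ^2 + 10λ + 25 = 0.
Single eigenvalue λ = -5 with algebraic multiplicity 2.
Eigenvector v = (2,-3); generalized eigenvector w with (A-λI)w=v is (1,-2).
General solution: e^(-5t)[C_1·v + C_2·(t·v + w)].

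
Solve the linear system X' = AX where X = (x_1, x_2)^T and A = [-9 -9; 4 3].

Coefficient matrix A = [[-9, -9], [4, 3]].
Characteristic polynomial det(A - λI) = λ^2 + 6λ + 9 = 0.
Single eigenvalue λ = -3 with algebraic multiplicity 2.
Eigenvector v = (3,-2); generalized eigenvector w with (A-λI)w=v is (-2,1).
General solution: e^(-3t)[c_1·v + c_2·(t·v + w)].

x_1(t) = 3c_1e^(-3t) + 3c_2te^(-3t) - 2c_2e^(-3t), x_2(t) = -2c_1e^(-3t) - 2c_2te^(-3t) + c_2e^(-3t)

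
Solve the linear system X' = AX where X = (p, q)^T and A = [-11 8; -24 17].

p(t) = -K_1e^(5t) + 2K_2e^(t), q(t) = -2K_1e^(5t) + 3K_2e^(t)

Coefficient matrix A = [[-11, 8], [-24, 17]].
Characteristic polynomial det(A - λI) = λ^2 - 6λ + 5 = 0.
Eigenvalues λ = 5, 1.
For λ=5: (A-λI) row 1 is [-16, 8], so an eigenvector is (-1, -2).
For λ=1: (A-λI) row 1 is [-12, 8], so an eigenvector is (2, 3).
General solution: K_1e^(5t)(-1,-2) + K_2e^(t)(2,3).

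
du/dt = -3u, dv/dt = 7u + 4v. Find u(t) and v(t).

Coefficient matrix A = [[-3, 0], [7, 4]].
Characteristic polynomial det(A - λI) = λ^2 - λ - 12 = 0.
Eigenvalues λ = 4, -3.
For λ=4: (A-λI) row 1 is [-7, 0], so an eigenvector is (0, -1).
For λ=-3: (A-λI) row 2 is [7, 7], so an eigenvector is (1, -1).
General solution: c_1e^(4t)(0,-1) + c_2e^(-3t)(1,-1).

u(t) = c_2e^(-3t), v(t) = -c_1e^(4t) - c_2e^(-3t)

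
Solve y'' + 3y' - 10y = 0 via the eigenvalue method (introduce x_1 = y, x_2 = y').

Let x_1 = y, x_2 = y'. Then x_1' = x_2 and x_2' = 10x_1 - 3x_2.
A = [[0,1],[10,-3]]; det(A-λI) = λ^2 + 3λ - 10.
Eigenvalues λ = -5, 2 with eigenvectors (1,-5), (1,2).

y(t) = c_1e^(-5t) + c_2e^(2t)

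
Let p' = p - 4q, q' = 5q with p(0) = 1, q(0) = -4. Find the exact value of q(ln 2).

-128

A = [[1,-4],[0,5]]; eigenvalues λ = 5, 1.
Eigenvectors: (1,-1) for λ=5, (1,0) for λ=1.
From the initial condition, c_1 = 4, c_2 = -3.
q(ln 2) = (4)(2^5)(-1) + (-3)(2^1)(0) = -128.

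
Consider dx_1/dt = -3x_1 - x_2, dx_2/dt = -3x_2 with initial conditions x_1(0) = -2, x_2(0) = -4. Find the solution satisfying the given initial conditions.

Coefficient matrix A = [[-3, -1], [0, -3]].
Characteristic polynomial det(A - λI) = λ^2 + 6λ + 9 = 0.
Single eigenvalue λ = -3 with algebraic multiplicity 2.
Eigenvector v = (-1,0); generalized eigenvector w with (A-λI)w=v is (-1,1).
General solution: e^(-3t)[C_1·v + C_2·(t·v + w)].
Applying x_1(0)=-2, x_2(0)=-4 gives C_1=6, C_2=-4.

x_1(t) = 4te^(-3t) - 2e^(-3t), x_2(t) = -4e^(-3t)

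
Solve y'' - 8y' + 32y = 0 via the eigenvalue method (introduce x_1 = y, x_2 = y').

y(t) = K_1e^(4t)cos(4t) + K_2e^(4t)sin(4t)

Let x_1 = y, x_2 = y'. Then x_1' = x_2 and x_2' = -32x_1 + 8x_2.
A = [[0,1],[-32,8]]; det(A-λI) = λ^2 - 8λ + 32.
Eigenvalues λ = 4 ± 4i.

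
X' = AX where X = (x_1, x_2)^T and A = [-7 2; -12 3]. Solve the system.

x_1(t) = C_1e^(-t) + C_2e^(-3t), x_2(t) = 3C_1e^(-t) + 2C_2e^(-3t)

Coefficient matrix A = [[-7, 2], [-12, 3]].
Characteristic polynomial det(A - λI) = λ^2 + 4λ + 3 = 0.
Eigenvalues λ = -1, -3.
For λ=-1: (A-λI) row 1 is [-6, 2], so an eigenvector is (1, 3).
For λ=-3: (A-λI) row 1 is [-4, 2], so an eigenvector is (1, 2).
General solution: C_1e^(-t)(1,3) + C_2e^(-3t)(1,2).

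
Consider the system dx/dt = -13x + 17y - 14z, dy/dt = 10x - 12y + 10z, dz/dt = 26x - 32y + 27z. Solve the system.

Coefficient matrix A = [[-13, 17, -14], [10, -12, 10], [26, -32, 27]].
det(A - λI) = 0 gives eigenvalues λ = -2, 1, 3.
For λ=-2: eigenvector (-1,1,2).
For λ=1: eigenvector (1,0,-1).
For λ=3: eigenvector (-4,2,7).
General solution: c_1e^(-2t)(-1,1,2) + c_2e^(t)(1,0,-1) + c_3e^(3t)(-4,2,7).

x(t) = -c_1e^(-2t) + c_2e^(t) - 4c_3e^(3t), y(t) = c_1e^(-2t) + 2c_3e^(3t), z(t) = 2c_1e^(-2t) - c_2e^(t) + 7c_3e^(3t)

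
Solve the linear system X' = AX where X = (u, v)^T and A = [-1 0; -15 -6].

Coefficient matrix A = [[-1, 0], [-15, -6]].
Characteristic polynomial det(A - λI) = λ^2 + 7λ + 6 = 0.
Eigenvalues λ = -1, -6.
For λ=-1: (A-λI) row 2 is [-15, -5], so an eigenvector is (-1, 3).
For λ=-6: (A-λI) row 1 is [5, 0], so an eigenvector is (0, -1).
General solution: C_1e^(-t)(-1,3) + C_2e^(-6t)(0,-1).

u(t) = -C_1e^(-t), v(t) = 3C_1e^(-t) - C_2e^(-6t)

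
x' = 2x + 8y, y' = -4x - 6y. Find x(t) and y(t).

Coefficient matrix A = [[2, 8], [-4, -6]].
Characteristic polynomial det(A - λI) = λ^2 + 4λ + 20 = 0.
Eigenvalues λ = -2 ± 4i (complex conjugate pair).
For λ=-2+4i: an eigenvector is (-1,0) - i(-1,1) = (-1 + i, 0 - i).
A real fundamental pair from Re and Im of e^((-2+4i)t)v: X_1 = e^(-2t)(cos(4t)·(-1,0) + sin(4t)·(-1,1)), X_2 = e^(-2t)(sin(4t)·(-1,0) - cos(4t)·(-1,1)).
General solution: c_1X_1 + c_2X_2.

x(t) = -c_1e^(-2t)sin(4t) - c_1e^(-2t)cos(4t) - c_2e^(-2t)sin(4t) + c_2e^(-2t)cos(4t), y(t) = c_1e^(-2t)sin(4t) - c_2e^(-2t)cos(4t)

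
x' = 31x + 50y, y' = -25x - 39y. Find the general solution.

x(t) = 3K_1e^(-4t)sin(5t) - K_1e^(-4t)cos(5t) - K_2e^(-4t)sin(5t) - 3K_2e^(-4t)cos(5t), y(t) = -2K_1e^(-4t)sin(5t) + K_1e^(-4t)cos(5t) + K_2e^(-4t)sin(5t) + 2K_2e^(-4t)cos(5t)

Coefficient matrix A = [[31, 50], [-25, -39]].
Characteristic polynomial det(A - λI) = λ^2 + 8λ + 41 = 0.
Eigenvalues λ = -4 ± 5i (complex conjugate pair).
For λ=-4+5i: an eigenvector is (-1,1) - i(3,-2) = (-1 - 3i, 1 + 2i).
A real fundamental pair from Re and Im of e^((-4+5i)t)v: X_1 = e^(-4t)(cos(5t)·(-1,1) + sin(5t)·(3,-2)), X_2 = e^(-4t)(sin(5t)·(-1,1) - cos(5t)·(3,-2)).
General solution: K_1X_1 + K_2X_2.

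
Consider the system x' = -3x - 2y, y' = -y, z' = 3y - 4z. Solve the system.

Coefficient matrix A = [[-3, -2, 0], [0, -1, 0], [0, 3, -4]].
det(A - λI) = 0 gives eigenvalues λ = -3, -4, -1.
For λ=-3: eigenvector (1,0,0).
For λ=-4: eigenvector (0,0,1).
For λ=-1: eigenvector (-1,1,1).
General solution: K_1e^(-3t)(1,0,0) + K_2e^(-4t)(0,0,1) + K_3e^(-t)(-1,1,1).

x(t) = K_1e^(-3t) - K_3e^(-t), y(t) = K_3e^(-t), z(t) = K_2e^(-4t) + K_3e^(-t)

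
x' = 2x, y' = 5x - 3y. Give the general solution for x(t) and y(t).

Coefficient matrix A = [[2, 0], [5, -3]].
Characteristic polynomial det(A - λI) = λ^2 + λ - 6 = 0.
Eigenvalues λ = -3, 2.
For λ=-3: (A-λI) row 1 is [5, 0], so an eigenvector is (0, 1).
For λ=2: (A-λI) row 2 is [5, -5], so an eigenvector is (-1, -1).
General solution: K_1e^(-3t)(0,1) + K_2e^(2t)(-1,-1).

x(t) = -K_2e^(2t), y(t) = K_1e^(-3t) - K_2e^(2t)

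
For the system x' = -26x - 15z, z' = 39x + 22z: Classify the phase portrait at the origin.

stable spiral

A = [[-26,-15],[39,22]]; det(A-λI) = λ^2 + 4λ + 13.
λ = -2 ± 3i: negative real part.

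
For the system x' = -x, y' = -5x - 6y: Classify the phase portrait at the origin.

stable node

A = [[-1,0],[-5,-6]]; det(A-λI) = λ^2 + 7λ + 6.
λ = -6, -1: both negative.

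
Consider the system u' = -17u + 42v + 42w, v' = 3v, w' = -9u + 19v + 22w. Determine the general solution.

u(t) = 7K_2e^(t) + 2K_3e^(4t), v(t) = K_1e^(3t), w(t) = -K_1e^(3t) + 3K_2e^(t) + K_3e^(4t)

Coefficient matrix A = [[-17, 42, 42], [0, 3, 0], [-9, 19, 22]].
det(A - λI) = 0 gives eigenvalues λ = 3, 1, 4.
For λ=3: eigenvector (0,1,-1).
For λ=1: eigenvector (7,0,3).
For λ=4: eigenvector (2,0,1).
General solution: K_1e^(3t)(0,1,-1) + K_2e^(t)(7,0,3) + K_3e^(4t)(2,0,1).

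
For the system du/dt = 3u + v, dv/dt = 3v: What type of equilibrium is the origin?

A = [[3,1],[0,3]]; det(A-λI) = λ^2 - 6λ + 9.
repeated λ = 3 with a single eigenvector.

unstable improper node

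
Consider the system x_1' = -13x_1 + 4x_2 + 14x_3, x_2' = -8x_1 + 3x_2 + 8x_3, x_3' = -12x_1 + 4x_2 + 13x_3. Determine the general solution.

x_1(t) = c_1e^(t) + 2c_2e^(3t) - 3c_3e^(-t), x_2(t) = c_2e^(3t) - 2c_3e^(-t), x_3(t) = c_1e^(t) + 2c_2e^(3t) - 2c_3e^(-t)

Coefficient matrix A = [[-13, 4, 14], [-8, 3, 8], [-12, 4, 13]].
det(A - λI) = 0 gives eigenvalues λ = 1, 3, -1.
For λ=1: eigenvector (1,0,1).
For λ=3: eigenvector (2,1,2).
For λ=-1: eigenvector (-3,-2,-2).
General solution: c_1e^(t)(1,0,1) + c_2e^(3t)(2,1,2) + c_3e^(-t)(-3,-2,-2).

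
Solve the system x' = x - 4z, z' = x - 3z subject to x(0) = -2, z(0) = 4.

Coefficient matrix A = [[1, -4], [1, -3]].
Characteristic polynomial det(A - λI) = λ^2 + 2λ + 1 = 0.
Single eigenvalue λ = -1 with algebraic multiplicity 2.
Eigenvector v = (2,1); generalized eigenvector w with (A-λI)w=v is (1,0).
General solution: e^(-t)[C_1·v + C_2·(t·v + w)].
Applying x(0)=-2, z(0)=4 gives C_1=4, C_2=-10.

x(t) = -20te^(-t) - 2e^(-t), z(t) = -10te^(-t) + 4e^(-t)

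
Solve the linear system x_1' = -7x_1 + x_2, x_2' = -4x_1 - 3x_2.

x_1(t) = c_1e^(-5t) + c_2te^(-5t), x_2(t) = 2c_1e^(-5t) + 2c_2te^(-5t) + c_2e^(-5t)

Coefficient matrix A = [[-7, 1], [-4, -3]].
Characteristic polynomial det(A - λI) = λ^2 + 10λ + 25 = 0.
Single eigenvalue λ = -5 with algebraic multiplicity 2.
Eigenvector v = (1,2); generalized eigenvector w with (A-λI)w=v is (0,1).
General solution: e^(-5t)[c_1·v + c_2·(t·v + w)].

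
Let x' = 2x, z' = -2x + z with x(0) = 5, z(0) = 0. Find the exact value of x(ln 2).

20

A = [[2,0],[-2,1]]; eigenvalues λ = 1, 2.
Eigenvectors: (0,1) for λ=1, (-1,2) for λ=2.
From the initial condition, c_1 = 10, c_2 = -5.
x(ln 2) = (10)(2^1)(0) + (-5)(2^2)(-1) = 20.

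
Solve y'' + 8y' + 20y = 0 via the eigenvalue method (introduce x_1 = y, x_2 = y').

Let x_1 = y, x_2 = y'. Then x_1' = x_2 and x_2' = -20x_1 - 8x_2.
A = [[0,1],[-20,-8]]; det(A-λI) = λ^2 + 8λ + 20.
Eigenvalues λ = -4 ± 2i.

y(t) = c_1e^(-4t)cos(2t) + c_2e^(-4t)sin(2t)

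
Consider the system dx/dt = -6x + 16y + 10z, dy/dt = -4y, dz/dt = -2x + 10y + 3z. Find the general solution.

Coefficient matrix A = [[-6, 16, 10], [0, -4, 0], [-2, 10, 3]].
det(A - λI) = 0 gives eigenvalues λ = -2, -4, -1.
For λ=-2: eigenvector (5,0,2).
For λ=-4: eigenvector (-2,1,-2).
For λ=-1: eigenvector (2,0,1).
General solution: C_1e^(-2t)(5,0,2) + C_2e^(-4t)(-2,1,-2) + C_3e^(-t)(2,0,1).

x(t) = 5C_1e^(-2t) - 2C_2e^(-4t) + 2C_3e^(-t), y(t) = C_2e^(-4t), z(t) = 2C_1e^(-2t) - 2C_2e^(-4t) + C_3e^(-t)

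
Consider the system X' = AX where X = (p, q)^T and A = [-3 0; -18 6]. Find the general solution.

Coefficient matrix A = [[-3, 0], [-18, 6]].
Characteristic polynomial det(A - λI) = λ^2 - 3λ - 18 = 0.
Eigenvalues λ = -3, 6.
For λ=-3: (A-λI) row 2 is [-18, 9], so an eigenvector is (-1, -2).
For λ=6: (A-λI) row 1 is [-9, 0], so an eigenvector is (0, -1).
General solution: C_1e^(-3t)(-1,-2) + C_2e^(6t)(0,-1).

p(t) = -C_1e^(-3t), q(t) = -2C_1e^(-3t) - C_2e^(6t)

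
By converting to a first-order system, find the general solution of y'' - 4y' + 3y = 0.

Let x_1 = y, x_2 = y'. Then x_1' = x_2 and x_2' = -3x_1 + 4x_2.
A = [[0,1],[-3,4]]; det(A-λI) = λ^2 - 4λ + 3.
Eigenvalues λ = 3, 1 with eigenvectors (1,3), (1,1).

y(t) = K_1e^(3t) + K_2e^(t)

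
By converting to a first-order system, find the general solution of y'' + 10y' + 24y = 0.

Let x_1 = y, x_2 = y'. Then x_1' = x_2 and x_2' = -24x_1 - 10x_2.
A = [[0,1],[-24,-10]]; det(A-λI) = λ^2 + 10λ + 24.
Eigenvalues λ = -4, -6 with eigenvectors (1,-4), (1,-6).

y(t) = C_1e^(-4t) + C_2e^(-6t)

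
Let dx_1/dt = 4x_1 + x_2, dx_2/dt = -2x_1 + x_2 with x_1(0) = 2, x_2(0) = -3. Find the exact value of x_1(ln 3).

36

A = [[4,1],[-2,1]]; eigenvalues λ = 3, 2.
Eigenvectors: (1,-1) for λ=3, (-1,2) for λ=2.
From the initial condition, c_1 = 1, c_2 = -1.
x_1(ln 3) = (1)(3^3)(1) + (-1)(3^2)(-1) = 36.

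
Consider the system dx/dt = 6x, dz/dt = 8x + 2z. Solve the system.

Coefficient matrix A = [[6, 0], [8, 2]].
Characteristic polynomial det(A - λI) = λ^2 - 8λ + 12 = 0.
Eigenvalues λ = 2, 6.
For λ=2: (A-λI) row 1 is [4, 0], so an eigenvector is (0, 1).
For λ=6: (A-λI) row 2 is [8, -4], so an eigenvector is (-1, -2).
General solution: c_1e^(2t)(0,1) + c_2e^(6t)(-1,-2).

x(t) = -c_2e^(6t), z(t) = c_1e^(2t) - 2c_2e^(6t)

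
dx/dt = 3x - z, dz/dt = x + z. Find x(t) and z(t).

x(t) = C_1e^(2t) + C_2te^(2t) + 2C_2e^(2t), z(t) = C_1e^(2t) + C_2te^(2t) + C_2e^(2t)

Coefficient matrix A = [[3, -1], [1, 1]].
Characteristic polynomial det(A - λI) = λ^2 - 4λ + 4 = 0.
Single eigenvalue λ = 2 with algebraic multiplicity 2.
Eigenvector v = (1,1); generalized eigenvector w with (A-λI)w=v is (2,1).
General solution: e^(2t)[C_1·v + C_2·(t·v + w)].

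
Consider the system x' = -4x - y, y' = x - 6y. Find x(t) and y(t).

Coefficient matrix A = [[-4, -1], [1, -6]].
Characteristic polynomial det(A - λI) = λ^2 + 10λ + 25 = 0.
Single eigenvalue λ = -5 with algebraic multiplicity 2.
Eigenvector v = (1,1); generalized eigenvector w with (A-λI)w=v is (2,1).
General solution: e^(-5t)[C_1·v + C_2·(t·v + w)].

x(t) = C_1e^(-5t) + C_2te^(-5t) + 2C_2e^(-5t), y(t) = C_1e^(-5t) + C_2te^(-5t) + C_2e^(-5t)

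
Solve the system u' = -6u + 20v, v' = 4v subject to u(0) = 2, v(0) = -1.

u(t) = -2e^(4t) + 4e^(-6t), v(t) = -e^(4t)

Coefficient matrix A = [[-6, 20], [0, 4]].
Characteristic polynomial det(A - λI) = λ^2 + 2λ - 24 = 0.
Eigenvalues λ = -6, 4.
For λ=-6: (A-λI) row 1 is [0, 20], so an eigenvector is (1, 0).
For λ=4: (A-λI) row 1 is [-10, 20], so an eigenvector is (2, 1).
General solution: K_1e^(-6t)(1,0) + K_2e^(4t)(2,1).
Applying u(0)=2, v(0)=-1 gives K_1=4, K_2=-1.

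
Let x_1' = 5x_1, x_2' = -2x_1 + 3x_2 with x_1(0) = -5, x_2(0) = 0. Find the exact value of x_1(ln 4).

A = [[5,0],[-2,3]]; eigenvalues λ = 5, 3.
Eigenvectors: (1,-1) for λ=5, (0,1) for λ=3.
From the initial condition, c_1 = -5, c_2 = -5.
x_1(ln 4) = (-5)(4^5)(1) + (-5)(4^3)(0) = -5120.

-5120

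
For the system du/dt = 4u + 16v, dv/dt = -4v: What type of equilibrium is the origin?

A = [[4,16],[0,-4]]; det(A-λI) = λ^2 - 16.
λ = -4, 4: opposite signs.

saddle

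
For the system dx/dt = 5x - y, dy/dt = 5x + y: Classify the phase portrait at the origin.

unstable spiral

A = [[5,-1],[5,1]]; det(A-λI) = λ^2 - 6λ + 10.
λ = 3 ± i: positive real part.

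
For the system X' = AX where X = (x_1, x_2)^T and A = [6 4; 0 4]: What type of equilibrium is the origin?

A = [[6,4],[0,4]]; det(A-λI) = λ^2 - 10λ + 24.
λ = 4, 6: both positive.

unstable node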